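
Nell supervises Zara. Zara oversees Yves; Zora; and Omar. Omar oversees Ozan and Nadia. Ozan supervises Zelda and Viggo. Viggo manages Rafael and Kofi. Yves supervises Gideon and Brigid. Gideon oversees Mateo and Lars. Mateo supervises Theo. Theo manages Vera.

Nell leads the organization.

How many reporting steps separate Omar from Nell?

2

Chain from Omar up to Nell: Omar → Zara → Nell. That is 2 steps up, so Omar is 2 levels below Nell.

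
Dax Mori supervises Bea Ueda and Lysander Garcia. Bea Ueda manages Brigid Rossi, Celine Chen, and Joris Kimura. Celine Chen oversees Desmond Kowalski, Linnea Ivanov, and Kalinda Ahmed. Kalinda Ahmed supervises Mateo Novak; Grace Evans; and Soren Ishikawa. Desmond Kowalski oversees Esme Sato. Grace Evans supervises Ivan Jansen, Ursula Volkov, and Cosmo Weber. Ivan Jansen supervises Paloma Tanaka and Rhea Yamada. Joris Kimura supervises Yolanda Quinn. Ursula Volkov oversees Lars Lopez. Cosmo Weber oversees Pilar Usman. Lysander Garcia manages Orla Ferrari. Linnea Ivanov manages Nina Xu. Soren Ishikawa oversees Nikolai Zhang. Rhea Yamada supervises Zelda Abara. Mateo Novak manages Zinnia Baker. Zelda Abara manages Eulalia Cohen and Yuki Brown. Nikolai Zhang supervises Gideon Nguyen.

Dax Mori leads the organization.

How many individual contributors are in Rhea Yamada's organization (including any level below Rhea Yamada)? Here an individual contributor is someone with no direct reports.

The people in Rhea Yamada's organization with no one reporting to them are Yuki Brown, Eulalia Cohen. That is 2.

2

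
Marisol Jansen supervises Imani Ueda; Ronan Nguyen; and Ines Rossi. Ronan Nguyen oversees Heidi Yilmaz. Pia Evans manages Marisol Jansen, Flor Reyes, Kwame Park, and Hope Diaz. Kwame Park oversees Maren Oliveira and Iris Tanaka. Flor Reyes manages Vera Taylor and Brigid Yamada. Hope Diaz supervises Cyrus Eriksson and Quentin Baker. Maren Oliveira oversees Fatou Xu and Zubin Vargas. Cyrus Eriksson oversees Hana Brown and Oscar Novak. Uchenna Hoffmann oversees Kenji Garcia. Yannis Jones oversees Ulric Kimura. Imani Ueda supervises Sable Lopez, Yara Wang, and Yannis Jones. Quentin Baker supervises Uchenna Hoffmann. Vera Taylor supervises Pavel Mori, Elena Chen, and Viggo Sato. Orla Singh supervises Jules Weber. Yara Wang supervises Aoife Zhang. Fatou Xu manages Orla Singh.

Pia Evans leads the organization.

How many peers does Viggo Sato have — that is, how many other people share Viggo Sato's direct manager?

2

Viggo Sato reports to Vera Taylor. Vera Taylor's other direct reports are Pavel Mori, Elena Chen — 2 peers.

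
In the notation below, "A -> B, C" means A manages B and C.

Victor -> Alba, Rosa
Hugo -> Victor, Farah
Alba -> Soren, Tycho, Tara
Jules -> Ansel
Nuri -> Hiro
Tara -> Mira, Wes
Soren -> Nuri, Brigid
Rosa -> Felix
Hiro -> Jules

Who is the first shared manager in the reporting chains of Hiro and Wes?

Alba

Hiro's chain of managers is Nuri, Soren, Alba, Victor, Hugo. Wes's chain of managers is Tara, Alba, Victor, Hugo. The first manager that appears in both chains is Alba.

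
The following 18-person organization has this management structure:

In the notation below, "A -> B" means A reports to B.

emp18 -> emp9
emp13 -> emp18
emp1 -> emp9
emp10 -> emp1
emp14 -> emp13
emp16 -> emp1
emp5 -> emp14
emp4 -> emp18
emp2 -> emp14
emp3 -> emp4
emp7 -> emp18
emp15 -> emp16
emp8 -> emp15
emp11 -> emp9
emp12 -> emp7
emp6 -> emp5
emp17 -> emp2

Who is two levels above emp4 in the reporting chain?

emp4 reports to emp18, and emp18 reports to emp9. So emp4's skip-level manager is emp9.

emp9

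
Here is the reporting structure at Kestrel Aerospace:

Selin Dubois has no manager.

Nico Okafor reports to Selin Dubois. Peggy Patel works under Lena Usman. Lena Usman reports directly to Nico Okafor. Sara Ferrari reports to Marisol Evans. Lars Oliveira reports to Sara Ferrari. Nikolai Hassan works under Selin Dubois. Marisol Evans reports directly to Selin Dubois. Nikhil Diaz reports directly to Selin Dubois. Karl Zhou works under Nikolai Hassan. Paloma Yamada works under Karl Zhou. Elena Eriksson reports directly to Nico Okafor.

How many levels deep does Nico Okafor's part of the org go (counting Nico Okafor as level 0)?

2

The longest chain under Nico Okafor runs Nico Okafor → Lena Usman → Peggy Patel, which is 2 levels below Nico Okafor.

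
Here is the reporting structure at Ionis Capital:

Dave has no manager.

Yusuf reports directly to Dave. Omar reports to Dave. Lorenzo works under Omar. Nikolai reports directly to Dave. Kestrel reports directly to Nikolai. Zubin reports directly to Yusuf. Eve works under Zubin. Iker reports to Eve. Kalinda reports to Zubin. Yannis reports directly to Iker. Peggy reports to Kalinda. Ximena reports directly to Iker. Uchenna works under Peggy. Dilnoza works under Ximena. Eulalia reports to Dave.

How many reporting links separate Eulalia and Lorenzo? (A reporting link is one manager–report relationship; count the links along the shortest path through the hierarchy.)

3

Eulalia is 1 level below Dave, and Lorenzo is 2 levels below Dave (their lowest common manager). The shortest path runs up from Eulalia to Dave and back down to Lorenzo: 1 + 2 = 3 links.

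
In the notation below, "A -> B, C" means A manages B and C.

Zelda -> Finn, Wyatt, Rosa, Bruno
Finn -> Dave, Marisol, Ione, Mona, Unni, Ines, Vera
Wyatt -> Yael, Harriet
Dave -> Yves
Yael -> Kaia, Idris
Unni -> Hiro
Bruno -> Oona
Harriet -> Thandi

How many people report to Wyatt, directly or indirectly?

Wyatt directly manages Yael, Harriet. Under Yael: Idris, Kaia (2). Under Harriet: Thandi (1). So Wyatt's organization is 2 direct reports plus everyone under them: 3 + 2 = 5.

5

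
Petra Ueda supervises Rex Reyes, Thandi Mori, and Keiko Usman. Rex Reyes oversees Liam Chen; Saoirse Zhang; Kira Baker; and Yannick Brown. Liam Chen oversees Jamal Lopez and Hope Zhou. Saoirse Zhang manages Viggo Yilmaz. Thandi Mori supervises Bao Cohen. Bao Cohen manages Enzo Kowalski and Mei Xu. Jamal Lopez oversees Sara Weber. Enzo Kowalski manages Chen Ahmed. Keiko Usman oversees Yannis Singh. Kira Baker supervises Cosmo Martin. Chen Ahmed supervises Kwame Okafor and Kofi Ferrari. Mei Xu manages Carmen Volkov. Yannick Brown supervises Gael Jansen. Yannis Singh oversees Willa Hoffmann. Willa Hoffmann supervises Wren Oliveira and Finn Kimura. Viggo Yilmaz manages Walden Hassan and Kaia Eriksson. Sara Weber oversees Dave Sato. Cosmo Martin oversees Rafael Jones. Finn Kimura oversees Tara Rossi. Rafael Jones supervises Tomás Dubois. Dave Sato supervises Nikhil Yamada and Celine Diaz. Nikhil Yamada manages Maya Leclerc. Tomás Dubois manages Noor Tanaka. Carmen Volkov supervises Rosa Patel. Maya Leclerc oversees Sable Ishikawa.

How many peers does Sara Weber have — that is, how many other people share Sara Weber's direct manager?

Sara Weber reports to Jamal Lopez, and Jamal Lopez has no other direct reports. Sara Weber has 0 peers.

0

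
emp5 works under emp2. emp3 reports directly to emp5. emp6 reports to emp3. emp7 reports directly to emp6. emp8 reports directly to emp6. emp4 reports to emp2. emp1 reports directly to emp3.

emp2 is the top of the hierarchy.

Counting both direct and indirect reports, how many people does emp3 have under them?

4

emp3 directly manages emp6, emp1. Under emp6: emp8, emp7 (2). emp1 has no reports. So emp3's organization is 2 direct reports plus everyone under them: 3 + 1 = 4.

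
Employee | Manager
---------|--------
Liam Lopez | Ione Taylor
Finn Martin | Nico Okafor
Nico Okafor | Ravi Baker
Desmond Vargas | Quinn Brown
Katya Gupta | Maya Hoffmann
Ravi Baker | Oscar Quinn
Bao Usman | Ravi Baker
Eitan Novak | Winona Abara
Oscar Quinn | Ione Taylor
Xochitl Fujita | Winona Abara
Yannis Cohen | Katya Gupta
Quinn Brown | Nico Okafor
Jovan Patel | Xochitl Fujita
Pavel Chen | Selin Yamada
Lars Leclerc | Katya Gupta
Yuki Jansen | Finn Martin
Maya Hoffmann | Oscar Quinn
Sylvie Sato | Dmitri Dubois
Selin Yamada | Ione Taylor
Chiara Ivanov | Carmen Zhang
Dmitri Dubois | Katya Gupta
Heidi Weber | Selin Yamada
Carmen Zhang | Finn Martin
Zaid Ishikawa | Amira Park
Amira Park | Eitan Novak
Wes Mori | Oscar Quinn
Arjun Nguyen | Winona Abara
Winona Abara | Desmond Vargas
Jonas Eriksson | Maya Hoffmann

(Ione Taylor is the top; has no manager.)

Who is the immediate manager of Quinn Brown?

Quinn Brown reports directly to Nico Okafor.

Nico Okafor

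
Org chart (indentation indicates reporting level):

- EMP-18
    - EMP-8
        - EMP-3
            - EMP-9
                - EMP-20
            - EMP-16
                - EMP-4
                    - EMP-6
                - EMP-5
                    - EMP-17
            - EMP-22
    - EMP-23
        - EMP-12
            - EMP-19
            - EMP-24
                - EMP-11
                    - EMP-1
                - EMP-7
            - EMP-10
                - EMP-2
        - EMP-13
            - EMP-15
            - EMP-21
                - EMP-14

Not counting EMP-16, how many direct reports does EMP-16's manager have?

EMP-16 reports to EMP-3. EMP-3's other direct reports are EMP-9, EMP-22 — 2 peers.

2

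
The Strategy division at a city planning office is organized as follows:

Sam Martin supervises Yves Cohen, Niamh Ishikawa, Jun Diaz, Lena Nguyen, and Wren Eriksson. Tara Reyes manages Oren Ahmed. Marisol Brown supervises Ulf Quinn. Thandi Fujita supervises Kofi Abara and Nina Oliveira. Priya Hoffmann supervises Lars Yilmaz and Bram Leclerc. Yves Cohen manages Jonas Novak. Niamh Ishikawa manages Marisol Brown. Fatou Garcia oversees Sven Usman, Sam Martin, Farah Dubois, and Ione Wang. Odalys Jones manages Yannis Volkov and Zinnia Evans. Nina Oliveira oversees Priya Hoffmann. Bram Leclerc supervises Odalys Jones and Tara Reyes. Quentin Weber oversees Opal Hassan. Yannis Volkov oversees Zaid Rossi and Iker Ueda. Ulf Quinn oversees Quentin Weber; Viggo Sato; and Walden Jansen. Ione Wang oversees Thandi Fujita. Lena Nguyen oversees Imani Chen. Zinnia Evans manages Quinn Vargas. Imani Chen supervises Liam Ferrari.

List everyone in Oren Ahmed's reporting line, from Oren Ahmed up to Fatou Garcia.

Oren Ahmed reports to Tara Reyes. Tara Reyes reports to Bram Leclerc. Bram Leclerc reports to Priya Hoffmann. Priya Hoffmann reports to Nina Oliveira. Nina Oliveira reports to Thandi Fujita. Thandi Fujita reports to Ione Wang. Ione Wang reports to Fatou Garcia. Fatou Garcia is at the top.

Oren Ahmed -> Tara Reyes -> Bram Leclerc -> Priya Hoffmann -> Nina Oliveira -> Thandi Fujita -> Ione Wang -> Fatou Garcia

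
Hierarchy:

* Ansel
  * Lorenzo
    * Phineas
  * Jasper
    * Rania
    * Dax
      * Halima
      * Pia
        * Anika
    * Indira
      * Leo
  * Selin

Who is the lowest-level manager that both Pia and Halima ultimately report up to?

Dax

Pia's chain of managers is Dax, Jasper, Ansel. Halima's chain of managers is Dax, Jasper, Ansel. The first manager that appears in both chains is Dax.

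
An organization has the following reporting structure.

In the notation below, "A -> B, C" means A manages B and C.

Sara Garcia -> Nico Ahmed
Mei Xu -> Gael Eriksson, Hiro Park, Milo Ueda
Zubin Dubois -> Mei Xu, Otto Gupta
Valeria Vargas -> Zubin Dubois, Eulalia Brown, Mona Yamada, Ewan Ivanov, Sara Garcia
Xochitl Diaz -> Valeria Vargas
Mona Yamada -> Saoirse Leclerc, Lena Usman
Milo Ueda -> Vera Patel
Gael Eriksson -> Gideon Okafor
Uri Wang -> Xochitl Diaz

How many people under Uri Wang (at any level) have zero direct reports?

9

The people in Uri Wang's organization with no one reporting to them are Nico Ahmed, Ewan Ivanov, Lena Usman, Saoirse Leclerc, Eulalia Brown, Otto Gupta, Vera Patel, Hiro Park, Gideon Okafor. That is 9.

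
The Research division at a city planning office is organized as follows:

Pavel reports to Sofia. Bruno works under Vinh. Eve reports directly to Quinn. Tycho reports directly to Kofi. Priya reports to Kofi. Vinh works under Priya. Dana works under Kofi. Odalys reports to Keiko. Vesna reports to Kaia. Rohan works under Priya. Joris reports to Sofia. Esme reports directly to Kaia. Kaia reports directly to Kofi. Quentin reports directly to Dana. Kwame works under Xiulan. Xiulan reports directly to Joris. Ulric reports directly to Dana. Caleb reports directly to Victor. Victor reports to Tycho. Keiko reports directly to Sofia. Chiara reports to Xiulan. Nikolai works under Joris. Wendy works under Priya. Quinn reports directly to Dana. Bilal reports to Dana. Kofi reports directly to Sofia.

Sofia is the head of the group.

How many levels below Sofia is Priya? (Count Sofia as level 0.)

2

Chain from Priya up to Sofia: Priya → Kofi → Sofia. That is 2 steps up, so Priya is 2 levels below Sofia.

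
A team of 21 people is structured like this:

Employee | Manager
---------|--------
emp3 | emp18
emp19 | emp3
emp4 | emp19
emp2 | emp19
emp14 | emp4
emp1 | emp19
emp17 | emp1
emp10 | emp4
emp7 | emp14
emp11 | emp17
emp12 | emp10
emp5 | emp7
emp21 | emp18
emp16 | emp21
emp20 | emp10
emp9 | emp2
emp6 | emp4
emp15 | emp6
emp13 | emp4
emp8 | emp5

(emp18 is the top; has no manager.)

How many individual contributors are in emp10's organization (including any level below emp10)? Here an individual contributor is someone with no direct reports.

2

The people in emp10's organization with no one reporting to them are emp20, emp12. That is 2.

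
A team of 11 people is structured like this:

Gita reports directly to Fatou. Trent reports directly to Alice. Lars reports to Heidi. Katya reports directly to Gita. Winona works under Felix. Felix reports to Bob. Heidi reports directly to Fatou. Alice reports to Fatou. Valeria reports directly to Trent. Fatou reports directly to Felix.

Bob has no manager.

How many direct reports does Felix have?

Felix directly manages Fatou, Winona. That is 2 direct reports.

2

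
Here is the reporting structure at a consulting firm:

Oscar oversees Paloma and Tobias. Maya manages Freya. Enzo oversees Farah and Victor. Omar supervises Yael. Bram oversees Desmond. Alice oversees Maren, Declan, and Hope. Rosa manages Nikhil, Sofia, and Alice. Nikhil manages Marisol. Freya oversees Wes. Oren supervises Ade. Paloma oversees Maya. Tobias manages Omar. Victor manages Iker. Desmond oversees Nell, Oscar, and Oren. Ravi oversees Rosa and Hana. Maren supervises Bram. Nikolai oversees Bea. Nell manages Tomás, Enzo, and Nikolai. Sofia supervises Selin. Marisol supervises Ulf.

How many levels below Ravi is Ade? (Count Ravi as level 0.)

7

Chain from Ade up to Ravi: Ade → Oren → Desmond → Bram → Maren → Alice → Rosa → Ravi. That is 7 steps up, so Ade is 7 levels below Ravi.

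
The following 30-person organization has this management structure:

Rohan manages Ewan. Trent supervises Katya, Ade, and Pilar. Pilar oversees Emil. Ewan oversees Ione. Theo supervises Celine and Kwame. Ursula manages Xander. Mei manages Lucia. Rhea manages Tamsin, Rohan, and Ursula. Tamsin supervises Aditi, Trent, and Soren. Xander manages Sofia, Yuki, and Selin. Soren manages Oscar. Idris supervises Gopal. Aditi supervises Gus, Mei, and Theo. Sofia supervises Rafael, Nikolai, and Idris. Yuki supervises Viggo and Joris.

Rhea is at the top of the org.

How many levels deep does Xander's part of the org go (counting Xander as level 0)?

The longest chain under Xander runs Xander → Sofia → Idris → Gopal, which is 3 levels below Xander.

3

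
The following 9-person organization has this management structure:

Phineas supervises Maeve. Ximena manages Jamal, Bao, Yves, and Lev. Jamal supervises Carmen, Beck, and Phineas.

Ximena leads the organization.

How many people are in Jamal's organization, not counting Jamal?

4

Jamal directly manages Carmen, Beck, Phineas. Carmen has no reports. Beck has no reports. Under Phineas: Maeve (1). So Jamal's organization is 3 direct reports plus everyone under them: 1 + 1 + 2 = 4.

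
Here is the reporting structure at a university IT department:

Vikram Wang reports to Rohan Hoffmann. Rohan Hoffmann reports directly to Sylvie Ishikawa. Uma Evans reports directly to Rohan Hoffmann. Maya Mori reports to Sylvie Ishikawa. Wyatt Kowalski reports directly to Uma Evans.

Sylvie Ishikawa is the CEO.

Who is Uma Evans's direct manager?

Uma Evans reports directly to Rohan Hoffmann.

Rohan Hoffmann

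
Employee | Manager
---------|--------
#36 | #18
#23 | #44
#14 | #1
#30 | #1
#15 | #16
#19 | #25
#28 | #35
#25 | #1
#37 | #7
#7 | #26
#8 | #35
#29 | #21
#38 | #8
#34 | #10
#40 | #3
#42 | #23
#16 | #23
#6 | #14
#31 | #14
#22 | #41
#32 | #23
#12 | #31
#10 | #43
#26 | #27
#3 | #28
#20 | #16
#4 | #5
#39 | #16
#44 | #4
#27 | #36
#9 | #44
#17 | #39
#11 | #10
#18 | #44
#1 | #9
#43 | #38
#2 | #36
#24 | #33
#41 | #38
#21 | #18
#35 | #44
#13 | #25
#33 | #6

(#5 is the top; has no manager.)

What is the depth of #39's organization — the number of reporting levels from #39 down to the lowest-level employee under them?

The longest chain under #39 runs #39 → #17, which is 1 level below #39.

1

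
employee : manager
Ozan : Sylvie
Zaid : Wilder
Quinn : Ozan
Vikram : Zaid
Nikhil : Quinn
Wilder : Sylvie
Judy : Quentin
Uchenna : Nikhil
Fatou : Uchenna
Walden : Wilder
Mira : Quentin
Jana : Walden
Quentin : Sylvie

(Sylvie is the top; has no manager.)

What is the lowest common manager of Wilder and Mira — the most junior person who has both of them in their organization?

Wilder's chain of managers is Sylvie. Mira's chain of managers is Quentin, Sylvie. The first manager that appears in both chains is Sylvie.

Sylvie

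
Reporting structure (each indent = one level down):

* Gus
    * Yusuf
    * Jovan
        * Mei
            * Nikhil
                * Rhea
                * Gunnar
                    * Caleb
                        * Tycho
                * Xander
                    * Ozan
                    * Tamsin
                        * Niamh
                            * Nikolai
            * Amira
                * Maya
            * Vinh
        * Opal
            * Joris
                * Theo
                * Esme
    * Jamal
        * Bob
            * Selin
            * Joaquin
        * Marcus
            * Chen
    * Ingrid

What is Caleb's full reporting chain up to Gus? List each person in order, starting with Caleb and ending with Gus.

Caleb -> Gunnar -> Nikhil -> Mei -> Jovan -> Gus

Caleb reports to Gunnar. Gunnar reports to Nikhil. Nikhil reports to Mei. Mei reports to Jovan. Jovan reports to Gus. Gus is at the top.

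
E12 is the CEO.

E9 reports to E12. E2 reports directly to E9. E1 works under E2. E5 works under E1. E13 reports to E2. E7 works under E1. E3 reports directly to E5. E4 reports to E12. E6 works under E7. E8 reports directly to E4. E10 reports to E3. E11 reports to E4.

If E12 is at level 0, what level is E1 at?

3

Chain from E1 up to E12: E1 → E2 → E9 → E12. That is 3 steps up, so E1 is 3 levels below E12.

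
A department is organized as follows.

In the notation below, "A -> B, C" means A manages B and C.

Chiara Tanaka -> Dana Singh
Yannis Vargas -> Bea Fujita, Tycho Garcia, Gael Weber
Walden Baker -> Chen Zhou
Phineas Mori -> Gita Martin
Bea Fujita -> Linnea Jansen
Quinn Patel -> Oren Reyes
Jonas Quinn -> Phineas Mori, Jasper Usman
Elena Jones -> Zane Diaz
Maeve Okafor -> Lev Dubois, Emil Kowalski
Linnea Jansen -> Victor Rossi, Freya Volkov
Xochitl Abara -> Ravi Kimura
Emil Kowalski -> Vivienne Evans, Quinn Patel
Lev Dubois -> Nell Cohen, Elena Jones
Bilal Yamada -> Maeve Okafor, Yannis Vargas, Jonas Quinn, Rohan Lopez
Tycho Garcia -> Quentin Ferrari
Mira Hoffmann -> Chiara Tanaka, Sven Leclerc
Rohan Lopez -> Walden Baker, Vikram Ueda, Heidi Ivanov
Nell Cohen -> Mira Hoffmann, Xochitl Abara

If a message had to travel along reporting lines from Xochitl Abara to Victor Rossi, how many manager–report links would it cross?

Xochitl Abara is 4 levels below Bilal Yamada, and Victor Rossi is 4 levels below Bilal Yamada (their lowest common manager). The shortest path runs up from Xochitl Abara to Bilal Yamada and back down to Victor Rossi: 4 + 4 = 8 links.

8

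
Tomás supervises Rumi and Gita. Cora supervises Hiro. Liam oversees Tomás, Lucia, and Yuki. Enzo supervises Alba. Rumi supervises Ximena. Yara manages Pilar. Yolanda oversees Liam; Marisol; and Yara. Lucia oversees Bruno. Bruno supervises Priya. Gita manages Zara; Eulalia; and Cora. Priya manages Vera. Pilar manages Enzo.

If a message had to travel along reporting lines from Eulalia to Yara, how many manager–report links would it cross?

Eulalia is 4 levels below Yolanda, and Yara is 1 level below Yolanda (their lowest common manager). The shortest path runs up from Eulalia to Yolanda and back down to Yara: 4 + 1 = 5 links.

5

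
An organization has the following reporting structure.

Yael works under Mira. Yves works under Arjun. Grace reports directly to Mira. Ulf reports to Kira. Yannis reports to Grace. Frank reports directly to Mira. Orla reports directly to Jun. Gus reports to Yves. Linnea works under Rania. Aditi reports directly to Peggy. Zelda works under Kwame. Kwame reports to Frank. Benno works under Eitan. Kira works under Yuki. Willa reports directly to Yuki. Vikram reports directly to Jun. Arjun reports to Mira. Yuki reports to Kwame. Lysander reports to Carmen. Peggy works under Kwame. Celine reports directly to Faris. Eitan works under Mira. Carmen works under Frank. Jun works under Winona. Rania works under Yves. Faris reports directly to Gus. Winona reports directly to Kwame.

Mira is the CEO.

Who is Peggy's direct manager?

Peggy reports directly to Kwame.

Kwame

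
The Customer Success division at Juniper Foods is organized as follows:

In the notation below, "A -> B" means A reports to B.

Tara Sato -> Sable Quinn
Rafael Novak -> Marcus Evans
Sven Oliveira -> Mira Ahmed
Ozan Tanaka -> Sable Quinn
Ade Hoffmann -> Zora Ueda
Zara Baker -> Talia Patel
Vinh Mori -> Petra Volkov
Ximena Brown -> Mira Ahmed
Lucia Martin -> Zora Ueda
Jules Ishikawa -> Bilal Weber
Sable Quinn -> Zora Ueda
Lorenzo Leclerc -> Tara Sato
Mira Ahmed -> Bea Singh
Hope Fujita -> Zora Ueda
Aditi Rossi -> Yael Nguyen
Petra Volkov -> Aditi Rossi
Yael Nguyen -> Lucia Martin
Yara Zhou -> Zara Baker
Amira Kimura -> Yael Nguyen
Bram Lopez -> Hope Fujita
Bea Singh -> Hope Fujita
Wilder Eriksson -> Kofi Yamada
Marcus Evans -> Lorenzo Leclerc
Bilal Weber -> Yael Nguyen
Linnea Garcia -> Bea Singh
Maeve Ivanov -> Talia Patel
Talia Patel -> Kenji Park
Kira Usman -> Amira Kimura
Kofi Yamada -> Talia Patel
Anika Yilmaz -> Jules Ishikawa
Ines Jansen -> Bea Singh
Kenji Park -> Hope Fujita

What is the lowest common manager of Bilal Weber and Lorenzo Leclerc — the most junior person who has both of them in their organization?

Zora Ueda

Bilal Weber's chain of managers is Yael Nguyen, Lucia Martin, Zora Ueda. Lorenzo Leclerc's chain of managers is Tara Sato, Sable Quinn, Zora Ueda. The first manager that appears in both chains is Zora Ueda.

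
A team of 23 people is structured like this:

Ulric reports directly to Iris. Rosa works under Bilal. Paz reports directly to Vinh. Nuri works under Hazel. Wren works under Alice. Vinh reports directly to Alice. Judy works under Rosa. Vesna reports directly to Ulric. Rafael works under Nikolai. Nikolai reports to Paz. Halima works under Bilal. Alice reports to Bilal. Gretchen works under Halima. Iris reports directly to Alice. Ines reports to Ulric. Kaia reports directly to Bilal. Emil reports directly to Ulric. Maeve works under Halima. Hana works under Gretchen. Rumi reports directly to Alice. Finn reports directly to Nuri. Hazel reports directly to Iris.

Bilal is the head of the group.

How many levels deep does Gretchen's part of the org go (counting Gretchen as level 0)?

The longest chain under Gretchen runs Gretchen → Hana, which is 1 level below Gretchen.

1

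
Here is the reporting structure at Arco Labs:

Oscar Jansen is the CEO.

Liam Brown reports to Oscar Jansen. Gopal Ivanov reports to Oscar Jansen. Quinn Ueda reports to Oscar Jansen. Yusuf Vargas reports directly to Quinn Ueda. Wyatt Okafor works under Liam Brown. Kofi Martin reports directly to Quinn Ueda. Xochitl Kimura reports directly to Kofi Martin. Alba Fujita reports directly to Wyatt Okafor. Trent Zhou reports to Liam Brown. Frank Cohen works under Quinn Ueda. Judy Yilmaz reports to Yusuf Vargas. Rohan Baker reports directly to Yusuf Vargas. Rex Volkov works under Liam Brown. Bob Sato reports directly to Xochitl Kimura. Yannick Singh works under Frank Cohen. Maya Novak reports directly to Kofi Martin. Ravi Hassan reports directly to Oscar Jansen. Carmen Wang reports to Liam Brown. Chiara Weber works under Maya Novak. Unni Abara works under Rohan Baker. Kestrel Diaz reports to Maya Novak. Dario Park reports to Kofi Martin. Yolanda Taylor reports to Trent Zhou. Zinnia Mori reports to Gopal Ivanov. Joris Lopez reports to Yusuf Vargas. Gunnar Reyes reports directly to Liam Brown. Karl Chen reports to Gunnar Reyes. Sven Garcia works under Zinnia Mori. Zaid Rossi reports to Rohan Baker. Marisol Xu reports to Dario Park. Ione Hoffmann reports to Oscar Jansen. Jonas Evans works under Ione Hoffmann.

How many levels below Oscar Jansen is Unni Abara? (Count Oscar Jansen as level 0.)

Chain from Unni Abara up to Oscar Jansen: Unni Abara → Rohan Baker → Yusuf Vargas → Quinn Ueda → Oscar Jansen. That is 4 steps up, so Unni Abara is 4 levels below Oscar Jansen.

4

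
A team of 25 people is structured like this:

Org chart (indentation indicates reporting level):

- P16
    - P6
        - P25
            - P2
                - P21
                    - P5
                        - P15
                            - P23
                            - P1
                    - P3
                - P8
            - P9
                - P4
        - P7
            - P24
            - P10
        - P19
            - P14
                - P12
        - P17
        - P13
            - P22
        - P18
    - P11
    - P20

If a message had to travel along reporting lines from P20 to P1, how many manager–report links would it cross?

P20 is 1 level below P16, and P1 is 7 levels below P16 (their lowest common manager). The shortest path runs up from P20 to P16 and back down to P1: 1 + 7 = 8 links.

8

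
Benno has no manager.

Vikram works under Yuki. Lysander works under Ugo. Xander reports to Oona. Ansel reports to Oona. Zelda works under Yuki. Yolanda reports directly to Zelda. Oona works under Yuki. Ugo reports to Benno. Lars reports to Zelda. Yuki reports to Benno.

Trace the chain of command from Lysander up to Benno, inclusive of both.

Lysander reports to Ugo. Ugo reports to Benno. Benno is at the top.

Lysander -> Ugo -> Benno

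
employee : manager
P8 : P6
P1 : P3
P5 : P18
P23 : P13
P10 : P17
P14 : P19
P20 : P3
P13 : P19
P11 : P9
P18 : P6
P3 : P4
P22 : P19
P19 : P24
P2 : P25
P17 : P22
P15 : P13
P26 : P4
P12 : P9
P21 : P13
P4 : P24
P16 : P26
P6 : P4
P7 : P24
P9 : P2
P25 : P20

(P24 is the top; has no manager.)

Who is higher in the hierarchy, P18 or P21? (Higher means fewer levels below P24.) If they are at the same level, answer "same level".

Both P18 and P21 are 3 levels below P24.

same level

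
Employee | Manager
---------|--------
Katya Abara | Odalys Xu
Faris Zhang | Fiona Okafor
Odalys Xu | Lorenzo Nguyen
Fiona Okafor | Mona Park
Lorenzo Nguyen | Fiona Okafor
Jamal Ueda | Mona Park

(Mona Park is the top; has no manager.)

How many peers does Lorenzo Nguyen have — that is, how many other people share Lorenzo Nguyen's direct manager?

Lorenzo Nguyen reports to Fiona Okafor. Fiona Okafor's other direct reports are Faris Zhang — 1 peer.

1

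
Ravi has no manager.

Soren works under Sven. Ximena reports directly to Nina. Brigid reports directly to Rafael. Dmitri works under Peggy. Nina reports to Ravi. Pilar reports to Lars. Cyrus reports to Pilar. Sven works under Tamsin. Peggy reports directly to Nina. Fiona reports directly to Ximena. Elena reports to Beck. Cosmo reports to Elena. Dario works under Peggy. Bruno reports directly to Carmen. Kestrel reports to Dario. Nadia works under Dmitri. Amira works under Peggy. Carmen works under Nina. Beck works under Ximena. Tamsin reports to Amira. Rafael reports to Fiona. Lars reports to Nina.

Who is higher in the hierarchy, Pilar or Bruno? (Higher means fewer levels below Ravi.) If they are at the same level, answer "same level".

Both Pilar and Bruno are 3 levels below Ravi.

same level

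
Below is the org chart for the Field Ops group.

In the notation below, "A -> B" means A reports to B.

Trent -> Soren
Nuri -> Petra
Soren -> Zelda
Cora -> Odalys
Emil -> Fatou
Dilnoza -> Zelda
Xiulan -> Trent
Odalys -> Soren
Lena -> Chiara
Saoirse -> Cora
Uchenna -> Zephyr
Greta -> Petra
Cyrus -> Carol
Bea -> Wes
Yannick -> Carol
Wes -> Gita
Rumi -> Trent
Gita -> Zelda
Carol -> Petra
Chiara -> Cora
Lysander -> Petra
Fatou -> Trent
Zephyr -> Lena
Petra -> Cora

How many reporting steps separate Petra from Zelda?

4

Chain from Petra up to Zelda: Petra → Cora → Odalys → Soren → Zelda. That is 4 steps up, so Petra is 4 levels below Zelda.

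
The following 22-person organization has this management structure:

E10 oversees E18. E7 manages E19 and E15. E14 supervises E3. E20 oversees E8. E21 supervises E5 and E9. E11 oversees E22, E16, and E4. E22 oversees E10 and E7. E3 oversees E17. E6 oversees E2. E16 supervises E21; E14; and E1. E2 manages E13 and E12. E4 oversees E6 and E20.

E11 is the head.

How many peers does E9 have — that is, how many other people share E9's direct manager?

E9 reports to E21. E21's other direct reports are E5 — 1 peer.

1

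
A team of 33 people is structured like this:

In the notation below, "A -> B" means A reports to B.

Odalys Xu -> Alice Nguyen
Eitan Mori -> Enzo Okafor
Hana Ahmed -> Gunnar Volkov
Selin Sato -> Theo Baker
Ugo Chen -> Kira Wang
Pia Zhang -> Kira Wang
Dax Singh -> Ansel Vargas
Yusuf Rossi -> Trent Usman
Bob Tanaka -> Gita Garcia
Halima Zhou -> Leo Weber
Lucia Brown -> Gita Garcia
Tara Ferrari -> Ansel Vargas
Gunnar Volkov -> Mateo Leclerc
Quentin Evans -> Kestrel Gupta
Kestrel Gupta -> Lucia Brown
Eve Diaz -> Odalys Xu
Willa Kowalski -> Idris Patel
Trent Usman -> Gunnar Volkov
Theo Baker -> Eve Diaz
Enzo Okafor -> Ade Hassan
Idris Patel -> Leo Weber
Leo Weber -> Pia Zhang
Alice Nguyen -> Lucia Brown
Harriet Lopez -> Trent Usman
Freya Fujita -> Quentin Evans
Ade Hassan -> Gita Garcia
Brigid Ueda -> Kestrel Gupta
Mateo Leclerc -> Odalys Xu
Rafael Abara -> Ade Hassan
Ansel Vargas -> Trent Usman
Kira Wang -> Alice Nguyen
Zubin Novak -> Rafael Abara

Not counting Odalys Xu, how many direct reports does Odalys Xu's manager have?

1

Odalys Xu reports to Alice Nguyen. Alice Nguyen's other direct reports are Kira Wang — 1 peer.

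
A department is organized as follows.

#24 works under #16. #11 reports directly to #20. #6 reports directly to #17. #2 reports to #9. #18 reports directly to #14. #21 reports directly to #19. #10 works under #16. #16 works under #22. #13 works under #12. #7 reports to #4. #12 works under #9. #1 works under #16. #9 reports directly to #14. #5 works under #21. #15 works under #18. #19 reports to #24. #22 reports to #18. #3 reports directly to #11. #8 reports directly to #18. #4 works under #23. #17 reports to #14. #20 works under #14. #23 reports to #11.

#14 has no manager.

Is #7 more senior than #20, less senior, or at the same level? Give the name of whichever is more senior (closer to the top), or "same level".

#20

#7 is 5 levels below #14; #20 is 1. #20 is higher.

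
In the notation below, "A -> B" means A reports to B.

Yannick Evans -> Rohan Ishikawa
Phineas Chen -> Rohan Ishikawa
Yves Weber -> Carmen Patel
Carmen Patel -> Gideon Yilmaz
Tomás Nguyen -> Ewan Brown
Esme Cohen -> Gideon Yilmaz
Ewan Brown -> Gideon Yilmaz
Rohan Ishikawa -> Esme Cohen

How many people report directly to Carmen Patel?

1

Carmen Patel directly manages Yves Weber. That is 1 direct report.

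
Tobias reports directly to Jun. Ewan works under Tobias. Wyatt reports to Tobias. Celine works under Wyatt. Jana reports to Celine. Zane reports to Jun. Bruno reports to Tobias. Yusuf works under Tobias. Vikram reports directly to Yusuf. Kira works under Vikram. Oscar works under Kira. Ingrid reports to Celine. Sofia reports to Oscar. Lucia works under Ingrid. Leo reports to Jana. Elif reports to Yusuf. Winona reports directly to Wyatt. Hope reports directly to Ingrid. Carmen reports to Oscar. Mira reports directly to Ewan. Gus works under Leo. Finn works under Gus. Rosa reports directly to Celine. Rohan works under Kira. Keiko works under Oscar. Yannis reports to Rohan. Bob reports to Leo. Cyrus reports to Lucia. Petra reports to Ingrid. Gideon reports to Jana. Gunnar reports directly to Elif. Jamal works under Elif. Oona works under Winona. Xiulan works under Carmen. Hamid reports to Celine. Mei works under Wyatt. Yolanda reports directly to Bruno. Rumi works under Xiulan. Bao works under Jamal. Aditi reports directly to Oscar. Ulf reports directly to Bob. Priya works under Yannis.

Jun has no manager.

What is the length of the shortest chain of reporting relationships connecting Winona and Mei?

2

Winona is 1 level below Wyatt, and Mei is 1 level below Wyatt (their lowest common manager). The shortest path runs up from Winona to Wyatt and back down to Mei: 1 + 1 = 2 links.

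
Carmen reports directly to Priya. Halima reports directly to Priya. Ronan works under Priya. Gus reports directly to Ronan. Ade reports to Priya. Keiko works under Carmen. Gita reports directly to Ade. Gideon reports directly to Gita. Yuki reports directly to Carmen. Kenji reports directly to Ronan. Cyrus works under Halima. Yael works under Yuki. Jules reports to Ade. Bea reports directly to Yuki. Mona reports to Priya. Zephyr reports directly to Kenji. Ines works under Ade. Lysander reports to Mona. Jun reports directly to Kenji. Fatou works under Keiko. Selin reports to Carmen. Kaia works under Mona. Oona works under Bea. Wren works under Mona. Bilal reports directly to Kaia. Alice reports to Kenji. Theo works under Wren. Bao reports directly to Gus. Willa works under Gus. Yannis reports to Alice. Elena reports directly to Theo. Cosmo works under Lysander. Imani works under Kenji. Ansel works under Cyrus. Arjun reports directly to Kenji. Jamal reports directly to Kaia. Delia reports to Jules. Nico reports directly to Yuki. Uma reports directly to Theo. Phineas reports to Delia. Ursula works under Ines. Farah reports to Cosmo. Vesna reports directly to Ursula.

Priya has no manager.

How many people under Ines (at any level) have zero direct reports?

1

The only person in Ines's organization with no one reporting to them is Vesna. That is 1.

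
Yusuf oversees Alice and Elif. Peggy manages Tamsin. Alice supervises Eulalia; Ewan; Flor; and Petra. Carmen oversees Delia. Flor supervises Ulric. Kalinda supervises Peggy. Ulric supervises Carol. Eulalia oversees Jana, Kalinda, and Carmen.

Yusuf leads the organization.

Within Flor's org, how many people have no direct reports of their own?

The only person in Flor's organization with no one reporting to them is Carol. That is 1.

1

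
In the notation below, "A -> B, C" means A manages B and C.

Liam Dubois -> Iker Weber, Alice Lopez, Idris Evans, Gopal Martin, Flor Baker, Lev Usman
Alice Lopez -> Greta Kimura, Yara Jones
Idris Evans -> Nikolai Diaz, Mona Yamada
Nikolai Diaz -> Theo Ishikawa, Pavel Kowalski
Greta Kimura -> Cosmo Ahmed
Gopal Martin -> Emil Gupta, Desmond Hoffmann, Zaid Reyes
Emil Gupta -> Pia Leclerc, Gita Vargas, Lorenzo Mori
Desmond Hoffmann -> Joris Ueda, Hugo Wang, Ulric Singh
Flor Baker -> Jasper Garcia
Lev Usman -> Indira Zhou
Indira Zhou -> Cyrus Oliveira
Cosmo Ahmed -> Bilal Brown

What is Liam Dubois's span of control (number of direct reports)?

Liam Dubois directly manages Iker Weber, Alice Lopez, Idris Evans, Gopal Martin, Flor Baker, Lev Usman. That is 6 direct reports.

6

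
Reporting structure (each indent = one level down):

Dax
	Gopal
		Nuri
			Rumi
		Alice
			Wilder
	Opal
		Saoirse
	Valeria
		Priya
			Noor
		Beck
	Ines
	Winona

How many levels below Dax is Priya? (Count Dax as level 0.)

Chain from Priya up to Dax: Priya → Valeria → Dax. That is 2 steps up, so Priya is 2 levels below Dax.

2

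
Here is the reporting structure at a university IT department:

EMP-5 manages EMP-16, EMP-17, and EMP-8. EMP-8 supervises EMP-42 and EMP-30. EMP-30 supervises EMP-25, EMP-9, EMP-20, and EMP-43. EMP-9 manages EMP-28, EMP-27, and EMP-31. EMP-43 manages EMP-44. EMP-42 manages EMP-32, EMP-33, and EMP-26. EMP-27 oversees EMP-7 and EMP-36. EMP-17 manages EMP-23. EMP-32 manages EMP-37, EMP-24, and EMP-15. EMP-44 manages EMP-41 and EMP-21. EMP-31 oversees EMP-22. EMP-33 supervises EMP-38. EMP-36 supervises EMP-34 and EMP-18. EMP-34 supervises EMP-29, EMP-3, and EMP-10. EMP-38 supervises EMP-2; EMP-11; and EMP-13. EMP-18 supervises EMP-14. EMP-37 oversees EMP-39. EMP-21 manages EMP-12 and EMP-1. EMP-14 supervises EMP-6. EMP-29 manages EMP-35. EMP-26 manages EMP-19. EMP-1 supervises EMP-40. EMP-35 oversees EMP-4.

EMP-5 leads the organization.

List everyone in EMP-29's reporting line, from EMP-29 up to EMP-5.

EMP-29 reports to EMP-34. EMP-34 reports to EMP-36. EMP-36 reports to EMP-27. EMP-27 reports to EMP-9. EMP-9 reports to EMP-30. EMP-30 reports to EMP-8. EMP-8 reports to EMP-5. EMP-5 is at the top.

EMP-29 -> EMP-34 -> EMP-36 -> EMP-27 -> EMP-9 -> EMP-30 -> EMP-8 -> EMP-5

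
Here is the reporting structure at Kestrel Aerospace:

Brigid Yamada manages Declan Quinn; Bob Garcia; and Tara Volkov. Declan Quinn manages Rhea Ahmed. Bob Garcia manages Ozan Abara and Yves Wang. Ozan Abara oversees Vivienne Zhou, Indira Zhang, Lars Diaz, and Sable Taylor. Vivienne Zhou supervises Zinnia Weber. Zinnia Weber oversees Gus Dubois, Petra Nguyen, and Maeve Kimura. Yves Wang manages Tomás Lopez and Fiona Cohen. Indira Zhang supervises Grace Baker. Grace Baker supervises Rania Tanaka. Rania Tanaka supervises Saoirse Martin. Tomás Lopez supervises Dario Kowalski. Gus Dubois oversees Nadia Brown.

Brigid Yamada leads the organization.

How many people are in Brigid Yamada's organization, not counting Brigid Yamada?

21

Brigid Yamada directly manages Declan Quinn, Bob Garcia, Tara Volkov. Under Declan Quinn: Rhea Ahmed (1). Under Bob Garcia: Yves Wang, Fiona Cohen, Tomás Lopez, Dario Kowalski, Ozan Abara, Sable Taylor, Lars Diaz, Indira Zhang, Grace Baker, Rania Tanaka, Saoirse Martin, Vivienne Zhou, Zinnia Weber, Maeve Kimura, Petra Nguyen, Gus Dubois, Nadia Brown (17). Tara Volkov has no reports. So Brigid Yamada's organization is 3 direct reports plus everyone under them: 2 + 18 + 1 = 21.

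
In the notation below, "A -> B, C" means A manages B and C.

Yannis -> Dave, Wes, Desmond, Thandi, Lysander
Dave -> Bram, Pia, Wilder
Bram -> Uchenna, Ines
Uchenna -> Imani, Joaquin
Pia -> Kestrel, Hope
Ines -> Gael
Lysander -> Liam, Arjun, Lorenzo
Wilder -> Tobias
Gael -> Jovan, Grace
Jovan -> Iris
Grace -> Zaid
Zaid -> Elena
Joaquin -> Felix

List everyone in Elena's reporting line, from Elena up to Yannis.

Elena reports to Zaid. Zaid reports to Grace. Grace reports to Gael. Gael reports to Ines. Ines reports to Bram. Bram reports to Dave. Dave reports to Yannis. Yannis is at the top.

Elena -> Zaid -> Grace -> Gael -> Ines -> Bram -> Dave -> Yannis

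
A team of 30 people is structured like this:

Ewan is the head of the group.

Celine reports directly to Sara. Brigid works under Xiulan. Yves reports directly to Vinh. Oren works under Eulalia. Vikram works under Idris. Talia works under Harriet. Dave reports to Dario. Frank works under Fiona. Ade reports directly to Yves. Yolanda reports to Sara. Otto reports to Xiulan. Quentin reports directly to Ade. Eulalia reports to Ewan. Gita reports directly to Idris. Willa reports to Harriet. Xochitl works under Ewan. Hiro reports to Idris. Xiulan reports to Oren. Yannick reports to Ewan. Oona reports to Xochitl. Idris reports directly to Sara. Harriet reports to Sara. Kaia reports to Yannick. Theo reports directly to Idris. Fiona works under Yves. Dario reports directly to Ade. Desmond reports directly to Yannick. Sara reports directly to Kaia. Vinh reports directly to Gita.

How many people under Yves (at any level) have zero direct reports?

3

The people in Yves's organization with no one reporting to them are Frank, Quentin, Dave. That is 3.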